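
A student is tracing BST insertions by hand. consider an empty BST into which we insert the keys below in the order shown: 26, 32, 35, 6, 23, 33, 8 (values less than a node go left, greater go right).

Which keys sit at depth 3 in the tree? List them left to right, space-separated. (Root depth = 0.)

Insert 26: tree is empty, so 26 becomes the root.
Insert 32: 32 > 26 → go right. Place as right child of 26.
Insert 35: 35 > 26 → go right; 35 > 32 → go right. Place as right child of 32.
Insert 6: 6 < 26 → go left. Place as left child of 26.
Insert 23: 23 < 26 → go left; 23 > 6 → go right. Place as right child of 6.
Insert 33: 33 > 26 → go right; 33 > 32 → go right; 33 < 35 → go left. Place as left child of 35.
Insert 8: 8 < 26 → go left; 8 > 6 → go right; 8 < 23 → go left. Place as left child of 23.

8 33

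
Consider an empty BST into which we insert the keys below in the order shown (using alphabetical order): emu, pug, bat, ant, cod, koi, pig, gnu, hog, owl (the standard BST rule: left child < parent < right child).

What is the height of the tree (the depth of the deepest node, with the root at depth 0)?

4

Resulting structure (node: left, right):
  emu: L=bat, R=pug
  pug: L=koi, R=–
  bat: L=ant, R=cod
  ant: L=–, R=–
  cod: L=–, R=–
  koi: L=gnu, R=pig
  pig: L=owl, R=–
  gnu: L=–, R=hog
  hog: L=–, R=–
  owl: L=–, R=–

The deepest node is hog at depth 4.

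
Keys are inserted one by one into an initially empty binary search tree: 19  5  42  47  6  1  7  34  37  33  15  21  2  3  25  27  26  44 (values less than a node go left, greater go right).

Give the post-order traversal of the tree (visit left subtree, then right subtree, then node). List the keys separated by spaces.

3 2 1 15 7 6 5 26 27 25 21 33 37 34 44 47 42 19

19: root
5: left child of 19 (depth 1)
42: right child of 19 (depth 1)
47: right child of 42 (depth 2)
6: right child of 5 (depth 2)
1: left child of 5 (depth 2)
7: right child of 6 (depth 3)
34: left child of 42 (depth 2)
37: right child of 34 (depth 3)
33: left child of 34 (depth 3)
15: right child of 7 (depth 4)
21: left child of 33 (depth 4)
2: right child of 1 (depth 3)
3: right child of 2 (depth 4)
25: right child of 21 (depth 5)
27: right child of 25 (depth 6)
26: left child of 27 (depth 7)
44: left child of 47 (depth 3)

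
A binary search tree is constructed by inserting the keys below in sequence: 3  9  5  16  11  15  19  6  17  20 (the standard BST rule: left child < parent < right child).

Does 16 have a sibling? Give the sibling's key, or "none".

Insert 3: tree is empty, so 3 becomes the root.
Insert 9: 9 > 3 → go right. Place as right child of 3.
Insert 5: 5 > 3 → go right; 5 < 9 → go left. Place as left child of 9.
Insert 16: 16 > 3 → go right; 16 > 9 → go right. Place as right child of 9.
Insert 11: 11 > 3 → go right; 11 > 9 → go right; 11 < 16 → go left. Place as left child of 16.
Insert 15: 15 > 3 → go right; 15 > 9 → go right; 15 < 16 → go left; 15 > 11 → go right. Place as right child of 11.
Insert 19: 19 > 3 → go right; 19 > 9 → go right; 19 > 16 → go right. Place as right child of 16.
Insert 6: 6 > 3 → go right; 6 < 9 → go left; 6 > 5 → go right. Place as right child of 5.
Insert 17: 17 > 3 → go right; 17 > 9 → go right; 17 > 16 → go right; 17 < 19 → go left. Place as left child of 19.
Insert 20: 20 > 3 → go right; 20 > 9 → go right; 20 > 16 → go right; 20 > 19 → go right. Place as right child of 19.

16's parent is 9; the other child of 9 is 5.

5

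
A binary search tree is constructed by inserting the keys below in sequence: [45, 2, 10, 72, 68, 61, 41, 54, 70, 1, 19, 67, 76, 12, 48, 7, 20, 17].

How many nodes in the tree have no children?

45: root
2: left child of 45 (depth 1)
10: right child of 2 (depth 2)
72: right child of 45 (depth 1)
68: left child of 72 (depth 2)
61: left child of 68 (depth 3)
41: right child of 10 (depth 3)
54: left child of 61 (depth 4)
70: right child of 68 (depth 3)
1: left child of 2 (depth 2)
19: left child of 41 (depth 4)
67: right child of 61 (depth 4)
76: right child of 72 (depth 2)
12: left child of 19 (depth 5)
48: left child of 54 (depth 5)
7: left child of 10 (depth 3)
20: right child of 19 (depth 5)
17: right child of 12 (depth 6)

Leaves: 1, 7, 17, 20, 48, 67, 70, 76 — 8 in total.

8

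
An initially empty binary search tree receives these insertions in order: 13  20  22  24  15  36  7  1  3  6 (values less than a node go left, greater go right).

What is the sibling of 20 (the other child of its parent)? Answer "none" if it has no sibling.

Insert 13: tree is empty, so 13 becomes the root.
Insert 20: 20 > 13 → go right. Place as right child of 13.
Insert 22: 22 > 13 → go right; 22 > 20 → go right. Place as right child of 20.
Insert 24: 24 > 13 → go right; 24 > 20 → go right; 24 > 22 → go right. Place as right child of 22.
Insert 15: 15 > 13 → go right; 15 < 20 → go left. Place as left child of 20.
Insert 36: 36 > 13 → go right; 36 > 20 → go right; 36 > 22 → go right; 36 > 24 → go right. Place as right child of 24.
Insert 7: 7 < 13 → go left. Place as left child of 13.
Insert 1: 1 < 13 → go left; 1 < 7 → go left. Place as left child of 7.
Insert 3: 3 < 13 → go left; 3 < 7 → go left; 3 > 1 → go right. Place as right child of 1.
Insert 6: 6 < 13 → go left; 6 < 7 → go left; 6 > 1 → go right; 6 > 3 → go right. Place as right child of 3.

20's parent is 13; the other child of 13 is 7.

7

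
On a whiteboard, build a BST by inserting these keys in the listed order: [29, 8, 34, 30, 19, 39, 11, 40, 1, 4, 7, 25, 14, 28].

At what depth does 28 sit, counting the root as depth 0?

Resulting structure (node: left, right):
  29: L=8, R=34
  8: L=1, R=19
  34: L=30, R=39
  30: L=–, R=–
  19: L=11, R=25
  39: L=–, R=40
  11: L=–, R=14
  40: L=–, R=–
  1: L=–, R=4
  4: L=–, R=7
  7: L=–, R=–
  25: L=–, R=28
  14: L=–, R=–
  28: L=–, R=–

Path to 28: 29 → 8 → 19 → 25 → 28, which is 4 edges.

4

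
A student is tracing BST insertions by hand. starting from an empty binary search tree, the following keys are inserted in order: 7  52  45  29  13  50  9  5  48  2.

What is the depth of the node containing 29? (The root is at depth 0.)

3

Insert 7: tree is empty, so 7 becomes the root.
Insert 52: 52 > 7 → go right. Place as right child of 7.
Insert 45: 45 > 7 → go right; 45 < 52 → go left. Place as left child of 52.
Insert 29: 29 > 7 → go right; 29 < 52 → go left; 29 < 45 → go left. Place as left child of 45.
Insert 13: 13 > 7 → go right; 13 < 52 → go left; 13 < 45 → go left; 13 < 29 → go left. Place as left child of 29.
Insert 50: 50 > 7 → go right; 50 < 52 → go left; 50 > 45 → go right. Place as right child of 45.
Insert 9: 9 > 7 → go right; 9 < 52 → go left; 9 < 45 → go left; 9 < 29 → go left; 9 < 13 → go left. Place as left child of 13.
Insert 5: 5 < 7 → go left. Place as left child of 7.
Insert 48: 48 > 7 → go right; 48 < 52 → go left; 48 > 45 → go right; 48 < 50 → go left. Place as left child of 50.
Insert 2: 2 < 7 → go left; 2 < 5 → go left. Place as left child of 5.

Path to 29: 7 → 52 → 45 → 29, which is 3 edges.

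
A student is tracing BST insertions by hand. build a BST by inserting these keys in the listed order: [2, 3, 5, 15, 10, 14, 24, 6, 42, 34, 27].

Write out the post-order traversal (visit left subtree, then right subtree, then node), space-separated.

6 14 10 27 34 42 24 15 5 3 2

2: root
3: right child of 2 (depth 1)
5: right child of 3 (depth 2)
15: right child of 5 (depth 3)
10: left child of 15 (depth 4)
14: right child of 10 (depth 5)
24: right child of 15 (depth 4)
6: left child of 10 (depth 5)
42: right child of 24 (depth 5)
34: left child of 42 (depth 6)
27: left child of 34 (depth 7)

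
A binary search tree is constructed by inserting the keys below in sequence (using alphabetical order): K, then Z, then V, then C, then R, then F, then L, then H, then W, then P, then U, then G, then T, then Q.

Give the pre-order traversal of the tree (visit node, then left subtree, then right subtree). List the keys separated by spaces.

K C F H G Z V R L P Q U T W

K: root
Z: right child of K (depth 1)
V: left child of Z (depth 2)
C: left child of K (depth 1)
R: left child of V (depth 3)
F: right child of C (depth 2)
L: left child of R (depth 4)
H: right child of F (depth 3)
W: right child of V (depth 3)
P: right child of L (depth 5)
U: right child of R (depth 4)
G: left child of H (depth 4)
T: left child of U (depth 5)
Q: right child of P (depth 6)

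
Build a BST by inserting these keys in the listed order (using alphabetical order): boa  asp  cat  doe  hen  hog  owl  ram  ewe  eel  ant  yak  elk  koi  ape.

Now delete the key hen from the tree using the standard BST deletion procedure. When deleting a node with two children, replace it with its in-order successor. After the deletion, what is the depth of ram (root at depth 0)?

5

Resulting structure (node: left, right):
  boa: L=asp, R=cat
  asp: L=ant, R=–
  cat: L=–, R=doe
  doe: L=–, R=hen
  hen: L=ewe, R=hog
  hog: L=–, R=owl
  owl: L=koi, R=ram
  ram: L=–, R=yak
  ewe: L=eel, R=–
  eel: L=–, R=elk
  ant: L=–, R=ape
  yak: L=–, R=–
  elk: L=–, R=–
  koi: L=–, R=–
  ape: L=–, R=–

Delete hen (two children — replace with in-order successor).
After deletion, path to ram: boa → cat → doe → hog → owl → ram.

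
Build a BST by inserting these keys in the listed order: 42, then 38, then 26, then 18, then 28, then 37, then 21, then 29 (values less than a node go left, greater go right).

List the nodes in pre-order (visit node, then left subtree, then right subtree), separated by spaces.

Resulting structure (node: left, right):
  42: L=38, R=–
  38: L=26, R=–
  26: L=18, R=28
  18: L=–, R=21
  28: L=–, R=37
  37: L=29, R=–
  21: L=–, R=–
  29: L=–, R=–

42 38 26 18 21 28 37 29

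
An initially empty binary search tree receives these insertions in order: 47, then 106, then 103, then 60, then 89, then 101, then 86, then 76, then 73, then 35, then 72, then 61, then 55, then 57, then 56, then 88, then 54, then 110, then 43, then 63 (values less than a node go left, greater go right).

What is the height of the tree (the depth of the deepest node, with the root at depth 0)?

10

47: root
106: right child of 47 (depth 1)
103: left child of 106 (depth 2)
60: left child of 103 (depth 3)
89: right child of 60 (depth 4)
101: right child of 89 (depth 5)
86: left child of 89 (depth 5)
76: left child of 86 (depth 6)
73: left child of 76 (depth 7)
35: left child of 47 (depth 1)
72: left child of 73 (depth 8)
61: left child of 72 (depth 9)
55: left child of 60 (depth 4)
57: right child of 55 (depth 5)
56: left child of 57 (depth 6)
88: right child of 86 (depth 6)
54: left child of 55 (depth 5)
110: right child of 106 (depth 2)
43: right child of 35 (depth 2)
63: right child of 61 (depth 10)

The deepest node is 63 at depth 10.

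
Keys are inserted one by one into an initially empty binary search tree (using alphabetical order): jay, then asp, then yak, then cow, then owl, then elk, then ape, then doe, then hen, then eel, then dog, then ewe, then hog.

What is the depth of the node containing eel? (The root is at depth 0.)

5

Insert jay: tree is empty, so jay becomes the root.
Insert asp: asp < jay → go left. Place as left child of jay.
Insert yak: yak > jay → go right. Place as right child of jay.
Insert cow: cow < jay → go left; cow > asp → go right. Place as right child of asp.
Insert owl: owl > jay → go right; owl < yak → go left. Place as left child of yak.
Insert elk: elk < jay → go left; elk > asp → go right; elk > cow → go right. Place as right child of cow.
Insert ape: ape < jay → go left; ape < asp → go left. Place as left child of asp.
Insert doe: doe < jay → go left; doe > asp → go right; doe > cow → go right; doe < elk → go left. Place as left child of elk.
Insert hen: hen < jay → go left; hen > asp → go right; hen > cow → go right; hen > elk → go right. Place as right child of elk.
Insert eel: eel < jay → go left; eel > asp → go right; eel > cow → go right; eel < elk → go left; eel > doe → go right. Place as right child of doe.
Insert dog: dog < jay → go left; dog > asp → go right; dog > cow → go right; dog < elk → go left; dog > doe → go right; dog < eel → go left. Place as left child of eel.
Insert ewe: ewe < jay → go left; ewe > asp → go right; ewe > cow → go right; ewe > elk → go right; ewe < hen → go left. Place as left child of hen.
Insert hog: hog < jay → go left; hog > asp → go right; hog > cow → go right; hog > elk → go right; hog > hen → go right. Place as right child of hen.

Path to eel: jay → asp → cow → elk → doe → eel, which is 5 edges.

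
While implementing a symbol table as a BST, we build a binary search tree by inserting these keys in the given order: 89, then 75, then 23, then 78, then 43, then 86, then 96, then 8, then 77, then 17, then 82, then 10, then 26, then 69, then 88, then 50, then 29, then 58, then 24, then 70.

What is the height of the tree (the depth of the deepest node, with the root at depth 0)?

6

Insert 89: tree is empty, so 89 becomes the root.
Insert 75: 75 < 89 → go left. Place as left child of 89.
Insert 23: 23 < 89 → go left; 23 < 75 → go left. Place as left child of 75.
Insert 78: 78 < 89 → go left; 78 > 75 → go right. Place as right child of 75.
Insert 43: 43 < 89 → go left; 43 < 75 → go left; 43 > 23 → go right. Place as right child of 23.
Insert 86: 86 < 89 → go left; 86 > 75 → go right; 86 > 78 → go right. Place as right child of 78.
Insert 96: 96 > 89 → go right. Place as right child of 89.
Insert 8: 8 < 89 → go left; 8 < 75 → go left; 8 < 23 → go left. Place as left child of 23.
Insert 77: 77 < 89 → go left; 77 > 75 → go right; 77 < 78 → go left. Place as left child of 78.
Insert 17: 17 < 89 → go left; 17 < 75 → go left; 17 < 23 → go left; 17 > 8 → go right. Place as right child of 8.
Insert 82: 82 < 89 → go left; 82 > 75 → go right; 82 > 78 → go right; 82 < 86 → go left. Place as left child of 86.
Insert 10: 10 < 89 → go left; 10 < 75 → go left; 10 < 23 → go left; 10 > 8 → go right; 10 < 17 → go left. Place as left child of 17.
Insert 26: 26 < 89 → go left; 26 < 75 → go left; 26 > 23 → go right; 26 < 43 → go left. Place as left child of 43.
Insert 69: 69 < 89 → go left; 69 < 75 → go left; 69 > 23 → go right; 69 > 43 → go right. Place as right child of 43.
Insert 88: 88 < 89 → go left; 88 > 75 → go right; 88 > 78 → go right; 88 > 86 → go right. Place as right child of 86.
Insert 50: 50 < 89 → go left; 50 < 75 → go left; 50 > 23 → go right; 50 > 43 → go right; 50 < 69 → go left. Place as left child of 69.
Insert 29: 29 < 89 → go left; 29 < 75 → go left; 29 > 23 → go right; 29 < 43 → go left; 29 > 26 → go right. Place as right child of 26.
Insert 58: 58 < 89 → go left; 58 < 75 → go left; 58 > 23 → go right; 58 > 43 → go right; 58 < 69 → go left; 58 > 50 → go right. Place as right child of 50.
Insert 24: 24 < 89 → go left; 24 < 75 → go left; 24 > 23 → go right; 24 < 43 → go left; 24 < 26 → go left. Place as left child of 26.
Insert 70: 70 < 89 → go left; 70 < 75 → go left; 70 > 23 → go right; 70 > 43 → go right; 70 > 69 → go right. Place as right child of 69.

The deepest node is 58 at depth 6.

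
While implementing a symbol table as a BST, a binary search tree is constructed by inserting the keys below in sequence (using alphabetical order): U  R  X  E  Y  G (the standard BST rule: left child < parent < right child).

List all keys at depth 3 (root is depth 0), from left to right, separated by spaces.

Insert U: tree is empty, so U becomes the root.
Insert R: R < U → go left. Place as left child of U.
Insert X: X > U → go right. Place as right child of U.
Insert E: E < U → go left; E < R → go left. Place as left child of R.
Insert Y: Y > U → go right; Y > X → go right. Place as right child of X.
Insert G: G < U → go left; G < R → go left; G > E → go right. Place as right child of E.

G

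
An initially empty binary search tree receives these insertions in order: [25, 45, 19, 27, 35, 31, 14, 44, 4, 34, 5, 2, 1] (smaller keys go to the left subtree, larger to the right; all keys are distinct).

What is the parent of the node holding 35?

25: root
45: right child of 25 (depth 1)
19: left child of 25 (depth 1)
27: left child of 45 (depth 2)
35: right child of 27 (depth 3)
31: left child of 35 (depth 4)
14: left child of 19 (depth 2)
44: right child of 35 (depth 4)
4: left child of 14 (depth 3)
34: right child of 31 (depth 5)
5: right child of 4 (depth 4)
2: left child of 4 (depth 4)
1: left child of 2 (depth 5)

27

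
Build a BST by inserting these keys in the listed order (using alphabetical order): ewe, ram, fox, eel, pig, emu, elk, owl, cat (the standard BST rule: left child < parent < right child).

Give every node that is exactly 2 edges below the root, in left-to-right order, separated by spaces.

Insert ewe: tree is empty, so ewe becomes the root.
Insert ram: ram > ewe → go right. Place as right child of ewe.
Insert fox: fox > ewe → go right; fox < ram → go left. Place as left child of ram.
Insert eel: eel < ewe → go left. Place as left child of ewe.
Insert pig: pig > ewe → go right; pig < ram → go left; pig > fox → go right. Place as right child of fox.
Insert emu: emu < ewe → go left; emu > eel → go right. Place as right child of eel.
Insert elk: elk < ewe → go left; elk > eel → go right; elk < emu → go left. Place as left child of emu.
Insert owl: owl > ewe → go right; owl < ram → go left; owl > fox → go right; owl < pig → go left. Place as left child of pig.
Insert cat: cat < ewe → go left; cat < eel → go left. Place as left child of eel.

cat emu fox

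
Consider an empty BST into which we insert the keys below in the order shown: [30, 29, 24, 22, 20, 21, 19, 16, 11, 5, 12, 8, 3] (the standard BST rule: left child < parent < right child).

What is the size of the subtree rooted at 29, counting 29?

12

30: root
29: left child of 30 (depth 1)
24: left child of 29 (depth 2)
22: left child of 24 (depth 3)
20: left child of 22 (depth 4)
21: right child of 20 (depth 5)
19: left child of 20 (depth 5)
16: left child of 19 (depth 6)
11: left child of 16 (depth 7)
5: left child of 11 (depth 8)
12: right child of 11 (depth 8)
8: right child of 5 (depth 9)
3: left child of 5 (depth 9)

Subtree rooted at 29 contains: 29, 24, 22, 20, 19, 16, 11, 5, 3, 8, 12, 21 — 12 nodes.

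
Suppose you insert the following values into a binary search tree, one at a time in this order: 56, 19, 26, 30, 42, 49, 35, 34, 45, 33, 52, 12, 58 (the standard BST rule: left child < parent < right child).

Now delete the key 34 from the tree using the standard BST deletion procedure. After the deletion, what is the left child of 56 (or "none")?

19

Insert 56: tree is empty, so 56 becomes the root.
Insert 19: 19 < 56 → go left. Place as left child of 56.
Insert 26: 26 < 56 → go left; 26 > 19 → go right. Place as right child of 19.
Insert 30: 30 < 56 → go left; 30 > 19 → go right; 30 > 26 → go right. Place as right child of 26.
Insert 42: 42 < 56 → go left; 42 > 19 → go right; 42 > 26 → go right; 42 > 30 → go right. Place as right child of 30.
Insert 49: 49 < 56 → go left; 49 > 19 → go right; 49 > 26 → go right; 49 > 30 → go right; 49 > 42 → go right. Place as right child of 42.
Insert 35: 35 < 56 → go left; 35 > 19 → go right; 35 > 26 → go right; 35 > 30 → go right; 35 < 42 → go left. Place as left child of 42.
Insert 34: 34 < 56 → go left; 34 > 19 → go right; 34 > 26 → go right; 34 > 30 → go right; 34 < 42 → go left; 34 < 35 → go left. Place as left child of 35.
Insert 45: 45 < 56 → go left; 45 > 19 → go right; 45 > 26 → go right; 45 > 30 → go right; 45 > 42 → go right; 45 < 49 → go left. Place as left child of 49.
Insert 33: 33 < 56 → go left; 33 > 19 → go right; 33 > 26 → go right; 33 > 30 → go right; 33 < 42 → go left; 33 < 35 → go left; 33 < 34 → go left. Place as left child of 34.
Insert 52: 52 < 56 → go left; 52 > 19 → go right; 52 > 26 → go right; 52 > 30 → go right; 52 > 42 → go right; 52 > 49 → go right. Place as right child of 49.
Insert 12: 12 < 56 → go left; 12 < 19 → go left. Place as left child of 19.
Insert 58: 58 > 56 → go right. Place as right child of 56.

Delete 34 (at most one child — splice it out).
After deletion, 56's left child: 19.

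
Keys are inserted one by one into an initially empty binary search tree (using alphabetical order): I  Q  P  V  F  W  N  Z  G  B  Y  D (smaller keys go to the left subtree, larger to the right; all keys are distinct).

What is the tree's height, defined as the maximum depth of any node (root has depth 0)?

Resulting structure (node: left, right):
  I: L=F, R=Q
  Q: L=P, R=V
  P: L=N, R=–
  V: L=–, R=W
  F: L=B, R=G
  W: L=–, R=Z
  N: L=–, R=–
  Z: L=Y, R=–
  G: L=–, R=–
  B: L=–, R=D
  Y: L=–, R=–
  D: L=–, R=–

The deepest node is Y at depth 5.

5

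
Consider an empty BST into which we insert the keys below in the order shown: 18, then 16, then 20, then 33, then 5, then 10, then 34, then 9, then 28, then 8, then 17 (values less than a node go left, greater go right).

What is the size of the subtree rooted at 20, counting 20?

Insert 18: tree is empty, so 18 becomes the root.
Insert 16: 16 < 18 → go left. Place as left child of 18.
Insert 20: 20 > 18 → go right. Place as right child of 18.
Insert 33: 33 > 18 → go right; 33 > 20 → go right. Place as right child of 20.
Insert 5: 5 < 18 → go left; 5 < 16 → go left. Place as left child of 16.
Insert 10: 10 < 18 → go left; 10 < 16 → go left; 10 > 5 → go right. Place as right child of 5.
Insert 34: 34 > 18 → go right; 34 > 20 → go right; 34 > 33 → go right. Place as right child of 33.
Insert 9: 9 < 18 → go left; 9 < 16 → go left; 9 > 5 → go right; 9 < 10 → go left. Place as left child of 10.
Insert 28: 28 > 18 → go right; 28 > 20 → go right; 28 < 33 → go left. Place as left child of 33.
Insert 8: 8 < 18 → go left; 8 < 16 → go left; 8 > 5 → go right; 8 < 10 → go left; 8 < 9 → go left. Place as left child of 9.
Insert 17: 17 < 18 → go left; 17 > 16 → go right. Place as right child of 16.

Subtree rooted at 20 contains: 20, 33, 28, 34 — 4 nodes.

4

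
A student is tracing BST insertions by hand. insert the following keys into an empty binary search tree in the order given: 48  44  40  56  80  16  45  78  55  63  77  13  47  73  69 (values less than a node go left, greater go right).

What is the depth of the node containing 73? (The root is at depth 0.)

6

48: root
44: left child of 48 (depth 1)
40: left child of 44 (depth 2)
56: right child of 48 (depth 1)
80: right child of 56 (depth 2)
16: left child of 40 (depth 3)
45: right child of 44 (depth 2)
78: left child of 80 (depth 3)
55: left child of 56 (depth 2)
63: left child of 78 (depth 4)
77: right child of 63 (depth 5)
13: left child of 16 (depth 4)
47: right child of 45 (depth 3)
73: left child of 77 (depth 6)
69: left child of 73 (depth 7)

Path to 73: 48 → 56 → 80 → 78 → 63 → 77 → 73, which is 6 edges.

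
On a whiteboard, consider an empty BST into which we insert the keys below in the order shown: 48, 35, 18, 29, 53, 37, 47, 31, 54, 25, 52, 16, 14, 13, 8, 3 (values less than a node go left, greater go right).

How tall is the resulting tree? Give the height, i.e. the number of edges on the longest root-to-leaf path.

Insert 48: tree is empty, so 48 becomes the root.
Insert 35: 35 < 48 → go left. Place as left child of 48.
Insert 18: 18 < 48 → go left; 18 < 35 → go left. Place as left child of 35.
Insert 29: 29 < 48 → go left; 29 < 35 → go left; 29 > 18 → go right. Place as right child of 18.
Insert 53: 53 > 48 → go right. Place as right child of 48.
Insert 37: 37 < 48 → go left; 37 > 35 → go right. Place as right child of 35.
Insert 47: 47 < 48 → go left; 47 > 35 → go right; 47 > 37 → go right. Place as right child of 37.
Insert 31: 31 < 48 → go left; 31 < 35 → go left; 31 > 18 → go right; 31 > 29 → go right. Place as right child of 29.
Insert 54: 54 > 48 → go right; 54 > 53 → go right. Place as right child of 53.
Insert 25: 25 < 48 → go left; 25 < 35 → go left; 25 > 18 → go right; 25 < 29 → go left. Place as left child of 29.
Insert 52: 52 > 48 → go right; 52 < 53 → go left. Place as left child of 53.
Insert 16: 16 < 48 → go left; 16 < 35 → go left; 16 < 18 → go left. Place as left child of 18.
Insert 14: 14 < 48 → go left; 14 < 35 → go left; 14 < 18 → go left; 14 < 16 → go left. Place as left child of 16.
Insert 13: 13 < 48 → go left; 13 < 35 → go left; 13 < 18 → go left; 13 < 16 → go left; 13 < 14 → go left. Place as left child of 14.
Insert 8: 8 < 48 → go left; 8 < 35 → go left; 8 < 18 → go left; 8 < 16 → go left; 8 < 14 → go left; 8 < 13 → go left. Place as left child of 13.
Insert 3: 3 < 48 → go left; 3 < 35 → go left; 3 < 18 → go left; 3 < 16 → go left; 3 < 14 → go left; 3 < 13 → go left; 3 < 8 → go left. Place as left child of 8.

The deepest node is 3 at depth 7.

7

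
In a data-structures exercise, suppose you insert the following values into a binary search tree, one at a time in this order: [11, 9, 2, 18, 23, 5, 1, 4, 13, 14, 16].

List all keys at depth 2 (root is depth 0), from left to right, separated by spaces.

2 13 23

11: root
9: left child of 11 (depth 1)
2: left child of 9 (depth 2)
18: right child of 11 (depth 1)
23: right child of 18 (depth 2)
5: right child of 2 (depth 3)
1: left child of 2 (depth 3)
4: left child of 5 (depth 4)
13: left child of 18 (depth 2)
14: right child of 13 (depth 3)
16: right child of 14 (depth 4)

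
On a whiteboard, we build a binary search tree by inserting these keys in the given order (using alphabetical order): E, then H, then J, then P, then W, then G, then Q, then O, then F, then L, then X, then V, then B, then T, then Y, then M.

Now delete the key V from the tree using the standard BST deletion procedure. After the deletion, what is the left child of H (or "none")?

E: root
H: right child of E (depth 1)
J: right child of H (depth 2)
P: right child of J (depth 3)
W: right child of P (depth 4)
G: left child of H (depth 2)
Q: left child of W (depth 5)
O: left child of P (depth 4)
F: left child of G (depth 3)
L: left child of O (depth 5)
X: right child of W (depth 5)
V: right child of Q (depth 6)
B: left child of E (depth 1)
T: left child of V (depth 7)
Y: right child of X (depth 6)
M: right child of L (depth 6)

Delete V (at most one child — splice it out).
After deletion, H's left child: G.

G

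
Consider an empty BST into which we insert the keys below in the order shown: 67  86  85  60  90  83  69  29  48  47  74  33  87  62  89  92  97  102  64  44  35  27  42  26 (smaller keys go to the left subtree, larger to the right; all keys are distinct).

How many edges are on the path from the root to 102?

5

67: root
86: right child of 67 (depth 1)
85: left child of 86 (depth 2)
60: left child of 67 (depth 1)
90: right child of 86 (depth 2)
83: left child of 85 (depth 3)
69: left child of 83 (depth 4)
29: left child of 60 (depth 2)
48: right child of 29 (depth 3)
47: left child of 48 (depth 4)
74: right child of 69 (depth 5)
33: left child of 47 (depth 5)
87: left child of 90 (depth 3)
62: right child of 60 (depth 2)
89: right child of 87 (depth 4)
92: right child of 90 (depth 3)
97: right child of 92 (depth 4)
102: right child of 97 (depth 5)
64: right child of 62 (depth 3)
44: right child of 33 (depth 6)
35: left child of 44 (depth 7)
27: left child of 29 (depth 3)
42: right child of 35 (depth 8)
26: left child of 27 (depth 4)

Path to 102: 67 → 86 → 90 → 92 → 97 → 102, which is 5 edges.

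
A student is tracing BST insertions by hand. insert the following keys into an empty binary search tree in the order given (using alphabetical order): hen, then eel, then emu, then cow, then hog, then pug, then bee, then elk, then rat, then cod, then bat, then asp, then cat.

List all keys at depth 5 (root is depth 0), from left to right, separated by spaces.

asp cat

hen: root
eel: left child of hen (depth 1)
emu: right child of eel (depth 2)
cow: left child of eel (depth 2)
hog: right child of hen (depth 1)
pug: right child of hog (depth 2)
bee: left child of cow (depth 3)
elk: left child of emu (depth 3)
rat: right child of pug (depth 3)
cod: right child of bee (depth 4)
bat: left child of bee (depth 4)
asp: left child of bat (depth 5)
cat: left child of cod (depth 5)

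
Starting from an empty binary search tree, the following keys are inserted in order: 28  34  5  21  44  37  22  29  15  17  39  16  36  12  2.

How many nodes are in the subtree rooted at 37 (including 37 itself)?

28: root
34: right child of 28 (depth 1)
5: left child of 28 (depth 1)
21: right child of 5 (depth 2)
44: right child of 34 (depth 2)
37: left child of 44 (depth 3)
22: right child of 21 (depth 3)
29: left child of 34 (depth 2)
15: left child of 21 (depth 3)
17: right child of 15 (depth 4)
39: right child of 37 (depth 4)
16: left child of 17 (depth 5)
36: left child of 37 (depth 4)
12: left child of 15 (depth 4)
2: left child of 5 (depth 2)

Subtree rooted at 37 contains: 37, 36, 39 — 3 nodes.

3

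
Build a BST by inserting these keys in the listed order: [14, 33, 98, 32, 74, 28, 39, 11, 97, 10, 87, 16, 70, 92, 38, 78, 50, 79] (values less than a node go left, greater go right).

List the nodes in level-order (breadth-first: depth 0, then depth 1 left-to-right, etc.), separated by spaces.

14: root
33: right child of 14 (depth 1)
98: right child of 33 (depth 2)
32: left child of 33 (depth 2)
74: left child of 98 (depth 3)
28: left child of 32 (depth 3)
39: left child of 74 (depth 4)
11: left child of 14 (depth 1)
97: right child of 74 (depth 4)
10: left child of 11 (depth 2)
87: left child of 97 (depth 5)
16: left child of 28 (depth 4)
70: right child of 39 (depth 5)
92: right child of 87 (depth 6)
38: left child of 39 (depth 5)
78: left child of 87 (depth 6)
50: left child of 70 (depth 6)
79: right child of 78 (depth 7)

14 11 33 10 32 98 28 74 16 39 97 38 70 87 50 78 92 79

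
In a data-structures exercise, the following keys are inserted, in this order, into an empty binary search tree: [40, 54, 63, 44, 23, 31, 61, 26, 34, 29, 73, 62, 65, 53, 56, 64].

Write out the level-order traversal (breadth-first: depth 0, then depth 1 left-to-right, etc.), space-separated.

Resulting structure (node: left, right):
  40: L=23, R=54
  54: L=44, R=63
  63: L=61, R=73
  44: L=–, R=53
  23: L=–, R=31
  31: L=26, R=34
  61: L=56, R=62
  26: L=–, R=29
  34: L=–, R=–
  29: L=–, R=–
  73: L=65, R=–
  62: L=–, R=–
  65: L=64, R=–
  53: L=–, R=–
  56: L=–, R=–
  64: L=–, R=–

40 23 54 31 44 63 26 34 53 61 73 29 56 62 65 64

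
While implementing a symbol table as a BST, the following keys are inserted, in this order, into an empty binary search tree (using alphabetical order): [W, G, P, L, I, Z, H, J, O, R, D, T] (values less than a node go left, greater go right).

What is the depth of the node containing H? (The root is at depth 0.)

5

W: root
G: left child of W (depth 1)
P: right child of G (depth 2)
L: left child of P (depth 3)
I: left child of L (depth 4)
Z: right child of W (depth 1)
H: left child of I (depth 5)
J: right child of I (depth 5)
O: right child of L (depth 4)
R: right child of P (depth 3)
D: left child of G (depth 2)
T: right child of R (depth 4)

Path to H: W → G → P → L → I → H, which is 5 edges.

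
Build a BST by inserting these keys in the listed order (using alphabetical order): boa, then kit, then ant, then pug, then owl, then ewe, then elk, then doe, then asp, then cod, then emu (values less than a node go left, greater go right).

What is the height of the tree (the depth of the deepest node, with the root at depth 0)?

Resulting structure (node: left, right):
  boa: L=ant, R=kit
  kit: L=ewe, R=pug
  ant: L=–, R=asp
  pug: L=owl, R=–
  owl: L=–, R=–
  ewe: L=elk, R=–
  elk: L=doe, R=emu
  doe: L=cod, R=–
  asp: L=–, R=–
  cod: L=–, R=–
  emu: L=–, R=–

The deepest node is cod at depth 5.

5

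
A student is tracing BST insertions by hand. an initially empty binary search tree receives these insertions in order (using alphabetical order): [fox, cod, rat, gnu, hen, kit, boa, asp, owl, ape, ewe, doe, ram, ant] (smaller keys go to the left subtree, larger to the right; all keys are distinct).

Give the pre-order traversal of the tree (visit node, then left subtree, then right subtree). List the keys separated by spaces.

fox cod boa asp ape ant ewe doe rat gnu hen kit owl ram

Insert fox: tree is empty, so fox becomes the root.
Insert cod: cod < fox → go left. Place as left child of fox.
Insert rat: rat > fox → go right. Place as right child of fox.
Insert gnu: gnu > fox → go right; gnu < rat → go left. Place as left child of rat.
Insert hen: hen > fox → go right; hen < rat → go left; hen > gnu → go right. Place as right child of gnu.
Insert kit: kit > fox → go right; kit < rat → go left; kit > gnu → go right; kit > hen → go right. Place as right child of hen.
Insert boa: boa < fox → go left; boa < cod → go left. Place as left child of cod.
Insert asp: asp < fox → go left; asp < cod → go left; asp < boa → go left. Place as left child of boa.
Insert owl: owl > fox → go right; owl < rat → go left; owl > gnu → go right; owl > hen → go right; owl > kit → go right. Place as right child of kit.
Insert ape: ape < fox → go left; ape < cod → go left; ape < boa → go left; ape < asp → go left. Place as left child of asp.
Insert ewe: ewe < fox → go left; ewe > cod → go right. Place as right child of cod.
Insert doe: doe < fox → go left; doe > cod → go right; doe < ewe → go left. Place as left child of ewe.
Insert ram: ram > fox → go right; ram < rat → go left; ram > gnu → go right; ram > hen → go right; ram > kit → go right; ram > owl → go right. Place as right child of owl.
Insert ant: ant < fox → go left; ant < cod → go left; ant < boa → go left; ant < asp → go left; ant < ape → go left. Place as left child of ape.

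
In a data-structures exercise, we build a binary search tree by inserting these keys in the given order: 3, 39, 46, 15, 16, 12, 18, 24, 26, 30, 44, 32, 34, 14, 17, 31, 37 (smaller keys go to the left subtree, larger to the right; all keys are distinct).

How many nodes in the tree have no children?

5

3: root
39: right child of 3 (depth 1)
46: right child of 39 (depth 2)
15: left child of 39 (depth 2)
16: right child of 15 (depth 3)
12: left child of 15 (depth 3)
18: right child of 16 (depth 4)
24: right child of 18 (depth 5)
26: right child of 24 (depth 6)
30: right child of 26 (depth 7)
44: left child of 46 (depth 3)
32: right child of 30 (depth 8)
34: right child of 32 (depth 9)
14: right child of 12 (depth 4)
17: left child of 18 (depth 5)
31: left child of 32 (depth 9)
37: right child of 34 (depth 10)

Leaves: 14, 17, 31, 37, 44 — 5 in total.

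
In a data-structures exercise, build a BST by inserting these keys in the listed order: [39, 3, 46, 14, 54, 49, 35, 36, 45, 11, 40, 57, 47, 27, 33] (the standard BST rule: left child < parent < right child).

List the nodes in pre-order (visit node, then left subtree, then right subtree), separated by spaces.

Insert 39: tree is empty, so 39 becomes the root.
Insert 3: 3 < 39 → go left. Place as left child of 39.
Insert 46: 46 > 39 → go right. Place as right child of 39.
Insert 14: 14 < 39 → go left; 14 > 3 → go right. Place as right child of 3.
Insert 54: 54 > 39 → go right; 54 > 46 → go right. Place as right child of 46.
Insert 49: 49 > 39 → go right; 49 > 46 → go right; 49 < 54 → go left. Place as left child of 54.
Insert 35: 35 < 39 → go left; 35 > 3 → go right; 35 > 14 → go right. Place as right child of 14.
Insert 36: 36 < 39 → go left; 36 > 3 → go right; 36 > 14 → go right; 36 > 35 → go right. Place as right child of 35.
Insert 45: 45 > 39 → go right; 45 < 46 → go left. Place as left child of 46.
Insert 11: 11 < 39 → go left; 11 > 3 → go right; 11 < 14 → go left. Place as left child of 14.
Insert 40: 40 > 39 → go right; 40 < 46 → go left; 40 < 45 → go left. Place as left child of 45.
Insert 57: 57 > 39 → go right; 57 > 46 → go right; 57 > 54 → go right. Place as right child of 54.
Insert 47: 47 > 39 → go right; 47 > 46 → go right; 47 < 54 → go left; 47 < 49 → go left. Place as left child of 49.
Insert 27: 27 < 39 → go left; 27 > 3 → go right; 27 > 14 → go right; 27 < 35 → go left. Place as left child of 35.
Insert 33: 33 < 39 → go left; 33 > 3 → go right; 33 > 14 → go right; 33 < 35 → go left; 33 > 27 → go right. Place as right child of 27.

39 3 14 11 35 27 33 36 46 45 40 54 49 47 57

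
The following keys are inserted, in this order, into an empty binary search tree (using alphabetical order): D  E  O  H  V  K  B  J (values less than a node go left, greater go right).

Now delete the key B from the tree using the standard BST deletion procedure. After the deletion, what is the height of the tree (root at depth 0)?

D: root
E: right child of D (depth 1)
O: right child of E (depth 2)
H: left child of O (depth 3)
V: right child of O (depth 3)
K: right child of H (depth 4)
B: left child of D (depth 1)
J: left child of K (depth 5)

Delete B (at most one child — splice it out).
After deletion, deepest node is J at depth 5.

5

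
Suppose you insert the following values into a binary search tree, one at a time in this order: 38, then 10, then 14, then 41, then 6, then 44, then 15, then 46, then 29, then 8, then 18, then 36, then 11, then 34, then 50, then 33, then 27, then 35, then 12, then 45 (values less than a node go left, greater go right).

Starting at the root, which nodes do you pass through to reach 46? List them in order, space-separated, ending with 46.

Insert 38: tree is empty, so 38 becomes the root.
Insert 10: 10 < 38 → go left. Place as left child of 38.
Insert 14: 14 < 38 → go left; 14 > 10 → go right. Place as right child of 10.
Insert 41: 41 > 38 → go right. Place as right child of 38.
Insert 6: 6 < 38 → go left; 6 < 10 → go left. Place as left child of 10.
Insert 44: 44 > 38 → go right; 44 > 41 → go right. Place as right child of 41.
Insert 15: 15 < 38 → go left; 15 > 10 → go right; 15 > 14 → go right. Place as right child of 14.
Insert 46: 46 > 38 → go right; 46 > 41 → go right; 46 > 44 → go right. Place as right child of 44.
Insert 29: 29 < 38 → go left; 29 > 10 → go right; 29 > 14 → go right; 29 > 15 → go right. Place as right child of 15.
Insert 8: 8 < 38 → go left; 8 < 10 → go left; 8 > 6 → go right. Place as right child of 6.
Insert 18: 18 < 38 → go left; 18 > 10 → go right; 18 > 14 → go right; 18 > 15 → go right; 18 < 29 → go left. Place as left child of 29.
Insert 36: 36 < 38 → go left; 36 > 10 → go right; 36 > 14 → go right; 36 > 15 → go right; 36 > 29 → go right. Place as right child of 29.
Insert 11: 11 < 38 → go left; 11 > 10 → go right; 11 < 14 → go left. Place as left child of 14.
Insert 34: 34 < 38 → go left; 34 > 10 → go right; 34 > 14 → go right; 34 > 15 → go right; 34 > 29 → go right; 34 < 36 → go left. Place as left child of 36.
Insert 50: 50 > 38 → go right; 50 > 41 → go right; 50 > 44 → go right; 50 > 46 → go right. Place as right child of 46.
Insert 33: 33 < 38 → go left; 33 > 10 → go right; 33 > 14 → go right; 33 > 15 → go right; 33 > 29 → go right; 33 < 36 → go left; 33 < 34 → go left. Place as left child of 34.
Insert 27: 27 < 38 → go left; 27 > 10 → go right; 27 > 14 → go right; 27 > 15 → go right; 27 < 29 → go left; 27 > 18 → go right. Place as right child of 18.
Insert 35: 35 < 38 → go left; 35 > 10 → go right; 35 > 14 → go right; 35 > 15 → go right; 35 > 29 → go right; 35 < 36 → go left; 35 > 34 → go right. Place as right child of 34.
Insert 12: 12 < 38 → go left; 12 > 10 → go right; 12 < 14 → go left; 12 > 11 → go right. Place as right child of 11.
Insert 45: 45 > 38 → go right; 45 > 41 → go right; 45 > 44 → go right; 45 < 46 → go left. Place as left child of 46.

38 41 44 46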